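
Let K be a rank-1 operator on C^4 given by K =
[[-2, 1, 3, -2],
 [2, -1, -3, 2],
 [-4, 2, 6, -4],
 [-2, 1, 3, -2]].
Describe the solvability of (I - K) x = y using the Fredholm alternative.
(I - K) is singular (det(I - K) = 0, i.e. 1 ∈ sigma(K)). (I - K) x = y is solvable iff y ⊥ ker((I - K)^*) = span{(-2, 1, 3, -2)}, i.e. iff -2y_1 + y_2 + 3y_3 - 2y_4 = 0. When solvable, the solutions are x = y + c·(1, -1, 2, 1), c arbitrary (ker(I - K) = span{(1, -1, 2, 1)}, dimension 1).

K has rank 1, so it is an outer product K = u v^T: every row of K is a multiple of one row vector. Reading off the entries, u = (1, -1, 2, 1) and v = (-2, 1, 3, -2) (row i of K equals u_i·v^T). A rank-one matrix u v^T satisfies K u = u (v·u) and kills the (3)-dimensional subspace v^⊥, so its characteristic polynomial is lambda^3 (lambda - v·u) with v·u = tr K = 1. Hence the eigenvalues of I - K are 1 (multiplicity 3) and 1 - (1) = 0, so det(I - K) = 0. (Direct check: I - K =
[[3, -1, -3, 2],
 [-2, 2, 3, -2],
 [4, -2, -5, 4],
 [2, -1, -3, 3]]
has determinant 0.) So 1 is an eigenvalue of K and (I - K) is not invertible. The finite-dimensional Fredholm alternative says: either (I - K) is invertible, or ker(I - K) ≠ {0} and then range(I - K) = ker((I - K)^*)^⊥, with dim ker(I - K) = dim ker((I - K)^*). We are in the second case, so we need both kernels. Kernel of I - K: (I - K) u = u - u (v·u) = u - u = 0, so ker(I - K) = span{u} = span{(1, -1, 2, 1)} (it is exactly 1-dimensional because rank(I - K) = 3). Kernel of the adjoint: K is real, so (I - K)^* = I - K^T = I - v u^T, and (I - v u^T) v = v - v (u·v) = 0; hence ker((I - K)^*) = span{v} = span{(-2, 1, 3, -2)}. Therefore (I - K) x = y is solvable iff <y, v> = 0, i.e. iff -2y_1 + y_2 + 3y_3 - 2y_4 = 0. When this holds, K y = u (v·y) = 0, so (I - K) y = y and x = y is a particular solution; the full solution set is the line x = y + c·u = y + c·(1, -1, 2, 1), c ∈ C.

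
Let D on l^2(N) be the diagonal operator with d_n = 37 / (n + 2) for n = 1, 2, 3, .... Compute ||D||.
||D|| = 37/3 (attained at n = 1)

For D diagonal, ||D|| = sup_n |d_n| = sup_n 37/(n + 2). This is positive and strictly decreasing in n, so the supremum is attained at n = 1: d_1 = 37/(1 + 2) = 37/3. Hence ||D|| = 37/3.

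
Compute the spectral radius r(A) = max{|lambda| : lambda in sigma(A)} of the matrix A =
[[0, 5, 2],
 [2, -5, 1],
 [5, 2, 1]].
r(A) ≈ 6.4331

The eigenvalues of A are the roots of its characteristic polynomial. With M = A (coefficients from the trace, the sum of principal 2x2 minors, and det A):
  p(λ) = det(λ I - M) = λ^3 + 4λ^2 - 27λ - 73.
No integer candidate from the rational root theorem (±divisors of 73) is a root, so the roots are irrational. The cubic discriminant is Δ = 107113 > 0, so there are three distinct real roots. p(-7) = -31 and p(-6) = 17 have opposite signs, so a root lies in (-7, -6); Newton's method refines it to λ ≈ -6.4331. p(-3) = 17 and p(-2) = -11 have opposite signs, so a root lies in (-3, -2); Newton's method refines it to λ ≈ -2.365. p(4) = -53 and p(5) = 17 have opposite signs, so a root lies in (4, 5); Newton's method refines it to λ ≈ 4.7981. Check (Vieta): the three roots sum to -4, matching tr M = -4.
Thus the eigenvalues (to 4 decimals) are -6.4331 (modulus 6.4331); -2.365 (modulus 2.365); 4.7981 (modulus 4.7981). The spectral radius is the largest modulus: r(A) ≈ 6.4331. (Cross-check: r(A) ≤ ||A||_2 ≈ 7.4188; equality holds whenever A is normal, though it can also hold for some non-normal A.)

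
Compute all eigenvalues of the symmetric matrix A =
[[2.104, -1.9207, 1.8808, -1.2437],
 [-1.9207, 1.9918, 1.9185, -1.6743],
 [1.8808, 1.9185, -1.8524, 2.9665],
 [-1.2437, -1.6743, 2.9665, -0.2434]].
sigma(A) ≈ {-6, 2, 4} (2 with multiplicity 2)

A is real symmetric, so its spectrum consists of real eigenvalues. Expanding the characteristic polynomial of the displayed matrix gives
  det(λ I - A) = p(λ) = λ^4 + (-2)λ^3 + (-28)λ^2 + (103.998)λ + (-95.9973).
Solving p(λ) = 0 yields eigenvalues ≈ -6, 2, 2, 4. (A is shown rounded to 4 decimals, so these recover the underlying integer eigenvalues to within that precision.)
Verification: the trace of A = 2 equals the sum of eigenvalues 2, and det(A) ≈ -95.9973 matches the eigenvalue product -96.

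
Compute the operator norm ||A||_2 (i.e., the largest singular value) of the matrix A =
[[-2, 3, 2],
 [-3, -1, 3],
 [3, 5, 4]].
||A||_2 ≈ 7.5675 (= sqrt(largest eigenvalue of A^T A))

||A||_2 = sigma_max(A) = sqrt(lambda_max(A^T A)). Form the symmetric matrix M = A^T A =
[[22, 12, -1],
 [12, 35, 23],
 [-1, 23, 29]].
Its characteristic polynomial (trace, sum of principal 2x2 minors, determinant of M give the coefficients) is
  p(λ) = det(λ I - M) = λ^3 - 86λ^2 + 1749λ - 5929.
No integer candidate from the rational root theorem (±divisors of 5929) is a root, so the roots are irrational. The cubic discriminant is Δ = 1242247105 > 0, so there are three distinct real roots. p(4) = -245 and p(5) = 791 have opposite signs, so a root lies in (4, 5); Newton's method refines it to λ ≈ 4.2243. p(24) = 335 and p(25) = -329 have opposite signs, so a root lies in (24, 25); Newton's method refines it to λ ≈ 24.5092. p(57) = -457 and p(58) = 1321 have opposite signs, so a root lies in (57, 58); Newton's method refines it to λ ≈ 57.2665. Check (Vieta): the three roots sum to 86, matching tr M = 86.
So the eigenvalues of A^T A are ≈ 4.2243, 24.5092, 57.2665 (all ≥ 0, as they must be for A^T A). The largest is λ_max ≈ 57.2665, hence ||A||_2 = sqrt(λ_max) ≈ 7.5675.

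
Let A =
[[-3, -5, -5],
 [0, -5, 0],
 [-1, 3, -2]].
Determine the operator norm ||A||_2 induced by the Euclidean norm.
||A||_2 ≈ 8.5781 (= sqrt(largest eigenvalue of A^T A))

||A||_2 = sigma_max(A) = sqrt(lambda_max(A^T A)). Form the symmetric matrix M = A^T A =
[[10, 12, 17],
 [12, 59, 19],
 [17, 19, 29]].
Its characteristic polynomial (trace, sum of principal 2x2 minors, determinant of M give the coefficients) is
  p(λ) = det(λ I - M) = λ^3 - 98λ^2 + 1797λ - 25.
No integer candidate from the rational root theorem (±divisors of 25) is a root, so the roots are irrational. The cubic discriminant is Δ = 7786880569 > 0, so there are three distinct real roots. p(0) = -25 and p(1) = 1675 have opposite signs, so a root lies in (0, 1); Newton's method refines it to λ ≈ 0.0139. p(24) = 479 and p(25) = -725 have opposite signs, so a root lies in (24, 25); Newton's method refines it to λ ≈ 24.4028. p(73) = -2069 and p(74) = 1529 have opposite signs, so a root lies in (73, 74); Newton's method refines it to λ ≈ 73.5833. Check (Vieta): the three roots sum to 98, matching tr M = 98.
So the eigenvalues of A^T A are ≈ 0.0139, 24.4028, 73.5833 (all ≥ 0, as they must be for A^T A). The largest is λ_max ≈ 73.5833, hence ||A||_2 = sqrt(λ_max) ≈ 8.5781.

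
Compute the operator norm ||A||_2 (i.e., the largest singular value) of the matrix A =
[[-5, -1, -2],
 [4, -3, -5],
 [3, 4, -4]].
||A||_2 ≈ 8.3581 (= sqrt(largest eigenvalue of A^T A))

||A||_2 = sigma_max(A) = sqrt(lambda_max(A^T A)). Form the symmetric matrix M = A^T A =
[[50, 5, -22],
 [5, 26, 1],
 [-22, 1, 45]].
Its characteristic polynomial (trace, sum of principal 2x2 minors, determinant of M give the coefficients) is
  p(λ) = det(λ I - M) = λ^3 - 121λ^2 + 4210λ - 44521.
No integer candidate from the rational root theorem (±divisors of 44521) is a root, so the roots are irrational. The cubic discriminant is Δ = 250777049 > 0, so there are three distinct real roots. p(21) = -211 and p(22) = 183 have opposite signs, so a root lies in (21, 22); Newton's method refines it to λ ≈ 21.4997. p(29) = 197 and p(30) = -121 have opposite signs, so a root lies in (29, 30); Newton's method refines it to λ ≈ 29.6429. p(69) = -1603 and p(70) = 279 have opposite signs, so a root lies in (69, 70); Newton's method refines it to λ ≈ 69.8575. Check (Vieta): the three roots sum to 121, matching tr M = 121.
So the eigenvalues of A^T A are ≈ 21.4997, 29.6429, 69.8575 (all ≥ 0, as they must be for A^T A). The largest is λ_max ≈ 69.8575, hence ||A||_2 = sqrt(λ_max) ≈ 8.3581.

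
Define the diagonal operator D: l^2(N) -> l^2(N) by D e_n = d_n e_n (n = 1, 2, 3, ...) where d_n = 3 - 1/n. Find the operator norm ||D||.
||D|| = 3

For a diagonal operator on l^2 with entries d_n, ||D|| = sup_n |d_n|. Here d_1 = 2, d_2 = 5/2, ..., and d_n = 3 - 1/n increases monotonically toward 3. All terms lie in [2, 3), so |d_n| = d_n and the supremum is the limit 3, which is not attained by any individual d_n. Hence ||D|| = 3.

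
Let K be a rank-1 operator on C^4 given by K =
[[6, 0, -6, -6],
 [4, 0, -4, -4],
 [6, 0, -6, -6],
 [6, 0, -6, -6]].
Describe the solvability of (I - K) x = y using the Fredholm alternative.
(I - K) is invertible (det(I - K) = 7 ≠ 0), so for every y in C^4 the equation (I - K) x = y has a unique solution.

K has rank 1, so it is an outer product K = u v^T: every row of K is a multiple of one row vector. Reading off the entries, u = (3, 2, 3, 3) and v = (2, 0, -2, -2) (row i of K equals u_i·v^T). A rank-one matrix u v^T satisfies K u = u (v·u) and kills the (3)-dimensional subspace v^⊥, so its characteristic polynomial is lambda^3 (lambda - v·u) with v·u = tr K = -6. Hence the eigenvalues of I - K are 1 (multiplicity 3) and 1 - (-6) = 7, so det(I - K) = 7. (Direct check: I - K =
[[-5, 0, 6, 6],
 [-4, 1, 4, 4],
 [-6, 0, 7, 6],
 [-6, 0, 6, 7]]
has determinant 7.) The finite-dimensional Fredholm alternative says: either (I - K) is invertible, or ker(I - K) ≠ {0} and then range(I - K) = ker((I - K)^*)^⊥, with dim ker(I - K) = dim ker((I - K)^*). Since det(I - K) ≠ 0, 1 is not an eigenvalue of K and ker(I - K) = {0}, so we are in the first case: for every y there is a unique x = (I - K)^(-1) y. Explicitly, by the Sherman–Morrison formula, (I - u v^T)^(-1) = I + u v^T/(1 - v·u), i.e. (I - K)^(-1) = I + K/(7).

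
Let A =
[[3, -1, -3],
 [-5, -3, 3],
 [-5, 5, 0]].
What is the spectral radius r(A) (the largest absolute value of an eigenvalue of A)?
r(A) ≈ 7.4849

The eigenvalues of A are the roots of its characteristic polynomial. With M = A (coefficients from the trace, the sum of principal 2x2 minors, and det A):
  p(λ) = det(λ I - M) = λ^3 - 44λ - 90.
No integer candidate from the rational root theorem (±divisors of 90) is a root, so the roots are irrational. The cubic discriminant is Δ = 122036 > 0, so there are three distinct real roots. p(-6) = -42 and p(-5) = 5 have opposite signs, so a root lies in (-6, -5); Newton's method refines it to λ ≈ -5.1503. p(-3) = 15 and p(-2) = -10 have opposite signs, so a root lies in (-3, -2); Newton's method refines it to λ ≈ -2.3347. p(7) = -55 and p(8) = 70 have opposite signs, so a root lies in (7, 8); Newton's method refines it to λ ≈ 7.4849. Check (Vieta): the three roots sum to 0, matching tr M = 0.
Thus the eigenvalues (to 4 decimals) are -5.1503 (modulus 5.1503); -2.3347 (modulus 2.3347); 7.4849 (modulus 7.4849). The spectral radius is the largest modulus: r(A) ≈ 7.4849. (Cross-check: r(A) ≤ ||A||_2 ≈ 8.5138; equality holds whenever A is normal, though it can also hold for some non-normal A.)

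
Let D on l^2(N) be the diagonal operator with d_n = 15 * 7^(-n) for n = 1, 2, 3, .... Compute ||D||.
||D|| = 15/7 (attained at n = 1)

For D diagonal, ||D|| = sup_n |d_n|. The sequence d_n = 15 * 7^(-n) is positive and strictly decreasing (ratio 7^(-1) < 1), so the supremum is d_1 = 15/7. Hence ||D|| = 15/7.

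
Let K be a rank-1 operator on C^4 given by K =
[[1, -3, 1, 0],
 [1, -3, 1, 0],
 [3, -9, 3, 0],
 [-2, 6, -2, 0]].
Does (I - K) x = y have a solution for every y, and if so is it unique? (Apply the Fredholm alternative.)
(I - K) is singular (det(I - K) = 0, i.e. 1 ∈ sigma(K)). (I - K) x = y is solvable iff y ⊥ ker((I - K)^*) = span{(1, -3, 1, 0)}, i.e. iff y_1 - 3y_2 + y_3 = 0. When solvable, the solutions are x = y + c·(1, 1, 3, -2), c arbitrary (ker(I - K) = span{(1, 1, 3, -2)}, dimension 1).

K has rank 1, so it is an outer product K = u v^T: every row of K is a multiple of one row vector. Reading off the entries, u = (1, 1, 3, -2) and v = (1, -3, 1, 0) (row i of K equals u_i·v^T). A rank-one matrix u v^T satisfies K u = u (v·u) and kills the (3)-dimensional subspace v^⊥, so its characteristic polynomial is lambda^3 (lambda - v·u) with v·u = tr K = 1. Hence the eigenvalues of I - K are 1 (multiplicity 3) and 1 - (1) = 0, so det(I - K) = 0. (Direct check: I - K =
[[0, 3, -1, 0],
 [-1, 4, -1, 0],
 [-3, 9, -2, 0],
 [2, -6, 2, 1]]
has determinant 0.) So 1 is an eigenvalue of K and (I - K) is not invertible. The finite-dimensional Fredholm alternative says: either (I - K) is invertible, or ker(I - K) ≠ {0} and then range(I - K) = ker((I - K)^*)^⊥, with dim ker(I - K) = dim ker((I - K)^*). We are in the second case, so we need both kernels. Kernel of I - K: (I - K) u = u - u (v·u) = u - u = 0, so ker(I - K) = span{u} = span{(1, 1, 3, -2)} (it is exactly 1-dimensional because rank(I - K) = 3). Kernel of the adjoint: K is real, so (I - K)^* = I - K^T = I - v u^T, and (I - v u^T) v = v - v (u·v) = 0; hence ker((I - K)^*) = span{v} = span{(1, -3, 1, 0)}. Therefore (I - K) x = y is solvable iff <y, v> = 0, i.e. iff y_1 - 3y_2 + y_3 = 0. When this holds, K y = u (v·y) = 0, so (I - K) y = y and x = y is a particular solution; the full solution set is the line x = y + c·u = y + c·(1, 1, 3, -2), c ∈ C.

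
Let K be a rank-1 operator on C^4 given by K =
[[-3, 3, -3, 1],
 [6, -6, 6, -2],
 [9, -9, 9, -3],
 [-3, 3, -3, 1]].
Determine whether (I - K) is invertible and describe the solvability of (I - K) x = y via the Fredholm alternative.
(I - K) is singular (det(I - K) = 0, i.e. 1 ∈ sigma(K)). (I - K) x = y is solvable iff y ⊥ ker((I - K)^*) = span{(3, -3, 3, -1)}, i.e. iff 3y_1 - 3y_2 + 3y_3 - y_4 = 0. When solvable, the solutions are x = y + c·(-1, 2, 3, -1), c arbitrary (ker(I - K) = span{(-1, 2, 3, -1)}, dimension 1).

K has rank 1, so it is an outer product K = u v^T: every row of K is a multiple of one row vector. Reading off the entries, u = (-1, 2, 3, -1) and v = (3, -3, 3, -1) (row i of K equals u_i·v^T). A rank-one matrix u v^T satisfies K u = u (v·u) and kills the (3)-dimensional subspace v^⊥, so its characteristic polynomial is lambda^3 (lambda - v·u) with v·u = tr K = 1. Hence the eigenvalues of I - K are 1 (multiplicity 3) and 1 - (1) = 0, so det(I - K) = 0. (Direct check: I - K =
[[4, -3, 3, -1],
 [-6, 7, -6, 2],
 [-9, 9, -8, 3],
 [3, -3, 3, 0]]
has determinant 0.) So 1 is an eigenvalue of K and (I - K) is not invertible. The finite-dimensional Fredholm alternative says: either (I - K) is invertible, or ker(I - K) ≠ {0} and then range(I - K) = ker((I - K)^*)^⊥, with dim ker(I - K) = dim ker((I - K)^*). We are in the second case, so we need both kernels. Kernel of I - K: (I - K) u = u - u (v·u) = u - u = 0, so ker(I - K) = span{u} = span{(-1, 2, 3, -1)} (it is exactly 1-dimensional because rank(I - K) = 3). Kernel of the adjoint: K is real, so (I - K)^* = I - K^T = I - v u^T, and (I - v u^T) v = v - v (u·v) = 0; hence ker((I - K)^*) = span{v} = span{(3, -3, 3, -1)}. Therefore (I - K) x = y is solvable iff <y, v> = 0, i.e. iff 3y_1 - 3y_2 + 3y_3 - y_4 = 0. When this holds, K y = u (v·y) = 0, so (I - K) y = y and x = y is a particular solution; the full solution set is the line x = y + c·u = y + c·(-1, 2, 3, -1), c ∈ C.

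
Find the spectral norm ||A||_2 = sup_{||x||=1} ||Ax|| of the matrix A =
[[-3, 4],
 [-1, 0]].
||A||_2 = sqrt((26 + sqrt(612))/2) ≈ 5.0368 (= sqrt(largest eigenvalue of A^T A))

||A||_2 = sigma_max(A) = sqrt(lambda_max(A^T A)). Form the symmetric matrix M = A^T A =
[[10, -12],
 [-12, 16]].
Its characteristic polynomial (trace, determinant of M give the coefficients) is
  p(λ) = det(λ I - M) = λ^2 - 26λ + 16.
For λ^2 - 26λ + 16 the discriminant is 612. It is nonnegative but not a perfect square, so the roots are real and irrational: λ = (26 ± sqrt(612))/2 ≈ 25.3693, 0.6307.
So the eigenvalues of A^T A are ≈ 0.6307, 25.3693 (all ≥ 0, as they must be for A^T A). The largest is λ_max = (26 + sqrt(612))/2 ≈ 25.3693, hence ||A||_2 = sqrt(λ_max) = sqrt((26 + sqrt(612))/2) ≈ 5.0368.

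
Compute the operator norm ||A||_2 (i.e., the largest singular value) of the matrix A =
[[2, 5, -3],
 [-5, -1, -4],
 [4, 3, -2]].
||A||_2 ≈ 8.2822 (= sqrt(largest eigenvalue of A^T A))

||A||_2 = sigma_max(A) = sqrt(lambda_max(A^T A)). Form the symmetric matrix M = A^T A =
[[45, 27, 6],
 [27, 35, -17],
 [6, -17, 29]].
Its characteristic polynomial (trace, sum of principal 2x2 minors, determinant of M give the coefficients) is
  p(λ) = det(λ I - M) = λ^3 - 109λ^2 + 2841λ - 4761.
No integer candidate from the rational root theorem (±divisors of 4761) is a root, so the roots are irrational. The cubic discriminant is Δ = 5436321696 > 0, so there are three distinct real roots. p(1) = -2028 and p(2) = 493 have opposite signs, so a root lies in (1, 2); Newton's method refines it to λ ≈ 1.7978. p(38) = 673 and p(39) = -432 have opposite signs, so a root lies in (38, 39); Newton's method refines it to λ ≈ 38.6076. p(68) = -1157 and p(69) = 828 have opposite signs, so a root lies in (68, 69); Newton's method refines it to λ ≈ 68.5946. Check (Vieta): the three roots sum to 109, matching tr M = 109.
So the eigenvalues of A^T A are ≈ 1.7978, 38.6076, 68.5946 (all ≥ 0, as they must be for A^T A). The largest is λ_max ≈ 68.5946, hence ||A||_2 = sqrt(λ_max) ≈ 8.2822.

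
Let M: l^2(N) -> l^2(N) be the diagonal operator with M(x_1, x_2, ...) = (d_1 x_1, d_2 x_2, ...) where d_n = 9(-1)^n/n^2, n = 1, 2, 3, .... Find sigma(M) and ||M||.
sigma(M) = {9(-1)^n/n^2 : n ≥ 1} ∪ {0}; ||M|| = 9

A bounded diagonal operator on l^2 with diagonal entries d_n has spectrum equal to the closure of {d_n : n ≥ 1}: every d_n is an eigenvalue (with eigenvector e_n), so {d_n} ⊂ sigma(M); the spectrum is closed, so its closure is too; and for lambda not in the closure, (M - lambda I) has bounded inverse (the diagonal entries 1/(d_n - lambda) are bounded). For our sequence d_n = 9(-1)^n/n^2, n = 1, 2, 3, ...:
  - {d_n} = {9(-1)^n/n^2 : n ≥ 1}; the only limit point is 0
  - closure = {9(-1)^n/n^2 : n ≥ 1} ∪ {0}
For the norm: a diagonal operator has ||M|| = sup_n |d_n|. Here |d_n| = 9/n^2 is decreasing, so sup_n |d_n| = |d_1| = 9. So ||M|| = 9.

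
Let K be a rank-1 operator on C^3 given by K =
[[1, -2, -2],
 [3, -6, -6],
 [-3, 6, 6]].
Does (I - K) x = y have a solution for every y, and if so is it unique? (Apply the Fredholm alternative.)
(I - K) is singular (det(I - K) = 0, i.e. 1 ∈ sigma(K)). (I - K) x = y is solvable iff y ⊥ ker((I - K)^*) = span{(1, -2, -2)}, i.e. iff y_1 - 2y_2 - 2y_3 = 0. When solvable, the solutions are x = y + c·(1, 3, -3), c arbitrary (ker(I - K) = span{(1, 3, -3)}, dimension 1).

K has rank 1, so it is an outer product K = u v^T: every row of K is a multiple of one row vector. Reading off the entries, u = (1, 3, -3) and v = (1, -2, -2) (row i of K equals u_i·v^T). A rank-one matrix u v^T satisfies K u = u (v·u) and kills the (2)-dimensional subspace v^⊥, so its characteristic polynomial is lambda^2 (lambda - v·u) with v·u = tr K = 1. Hence the eigenvalues of I - K are 1 (multiplicity 2) and 1 - (1) = 0, so det(I - K) = 0. (Direct check: I - K =
[[0, 2, 2],
 [-3, 7, 6],
 [3, -6, -5]]
has determinant 0.) So 1 is an eigenvalue of K and (I - K) is not invertible. The finite-dimensional Fredholm alternative says: either (I - K) is invertible, or ker(I - K) ≠ {0} and then range(I - K) = ker((I - K)^*)^⊥, with dim ker(I - K) = dim ker((I - K)^*). We are in the second case, so we need both kernels. Kernel of I - K: (I - K) u = u - u (v·u) = u - u = 0, so ker(I - K) = span{u} = span{(1, 3, -3)} (it is exactly 1-dimensional because rank(I - K) = 2). Kernel of the adjoint: K is real, so (I - K)^* = I - K^T = I - v u^T, and (I - v u^T) v = v - v (u·v) = 0; hence ker((I - K)^*) = span{v} = span{(1, -2, -2)}. Therefore (I - K) x = y is solvable iff <y, v> = 0, i.e. iff y_1 - 2y_2 - 2y_3 = 0. When this holds, K y = u (v·y) = 0, so (I - K) y = y and x = y is a particular solution; the full solution set is the line x = y + c·u = y + c·(1, 3, -3), c ∈ C.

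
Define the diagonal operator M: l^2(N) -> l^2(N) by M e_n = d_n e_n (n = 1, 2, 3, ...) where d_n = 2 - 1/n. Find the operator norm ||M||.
||M|| = 2

For a diagonal operator on l^2 with entries d_n, ||M|| = sup_n |d_n|. Here d_1 = 1, d_2 = 3/2, ..., and d_n = 2 - 1/n increases monotonically toward 2. All terms lie in [1, 2), so |d_n| = d_n and the supremum is the limit 2, which is not attained by any individual d_n. Hence ||M|| = 2.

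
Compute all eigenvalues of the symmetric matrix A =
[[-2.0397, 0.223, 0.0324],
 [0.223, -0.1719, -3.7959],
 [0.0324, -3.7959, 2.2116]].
sigma(A) ≈ {-3, -2, 5}

A is real symmetric, so its spectrum consists of real eigenvalues. Expanding the characteristic polynomial of the displayed matrix gives
  det(λ I - A) = p(λ) = λ^3 + (0)λ^2 + (-19)λ + (-30).
Solving p(λ) = 0 yields eigenvalues ≈ -3, -2, 5. (A is shown rounded to 4 decimals, so these recover the underlying integer eigenvalues to within that precision.)
Verification: the trace of A = 0 equals the sum of eigenvalues 0, and det(A) ≈ 30.0005 matches the eigenvalue product 30.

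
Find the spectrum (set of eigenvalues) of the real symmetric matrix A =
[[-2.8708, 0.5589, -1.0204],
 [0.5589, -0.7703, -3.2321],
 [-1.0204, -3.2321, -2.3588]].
sigma(A) ≈ {-5, -3, 2}

A is real symmetric, so its spectrum consists of real eigenvalues. Expanding the characteristic polynomial of the displayed matrix gives
  det(λ I - A) = p(λ) = λ^3 + (6)λ^2 + (-1)λ + (-29.9989).
Solving p(λ) = 0 yields eigenvalues ≈ -5, -3, 2. (A is shown rounded to 4 decimals, so these recover the underlying integer eigenvalues to within that precision.)
Verification: the trace of A = -6 equals the sum of eigenvalues -6, and det(A) ≈ 29.9989 matches the eigenvalue product 30.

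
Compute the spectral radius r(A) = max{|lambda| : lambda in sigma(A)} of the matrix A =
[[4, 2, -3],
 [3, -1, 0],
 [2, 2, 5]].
r(A) ≈ 5.7903

The eigenvalues of A are the roots of its characteristic polynomial. With M = A (coefficients from the trace, the sum of principal 2x2 minors, and det A):
  p(λ) = det(λ I - M) = λ^3 - 8λ^2 + 11λ + 74.
No integer candidate from the rational root theorem (±divisors of 74) is a root, so the roots are irrational. The cubic discriminant is Δ = -111096 < 0, so there is one real root and a complex-conjugate pair. p(-3) = -58 and p(-2) = 12 have opposite signs, so a root lies in (-3, -2); Newton's method refines it to λ ≈ -2.2071. Dividing out (λ - (-2.2071)) leaves approximately λ^2 - 10.2071λ + 33.5281. For λ^2 - 10.2071λ + 33.5281 the discriminant is -29.9275. It is negative, so the remaining roots are the complex-conjugate pair λ ≈ 5.1036 ± 2.7353i. Their product equals the constant term, so |λ|^2 ≈ 33.5281 and |λ| ≈ 5.7903.
Thus the eigenvalues (to 4 decimals) are -2.2071 (modulus 2.2071); 5.1036 ± 2.7353i (modulus 5.7903). The spectral radius is the largest modulus: r(A) ≈ 5.7903. (Cross-check: r(A) ≤ ||A||_2 ≈ 5.8958; equality holds whenever A is normal, though it can also hold for some non-normal A.)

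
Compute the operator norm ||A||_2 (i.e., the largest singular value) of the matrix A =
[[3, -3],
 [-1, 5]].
||A||_2 = sqrt((44 + sqrt(1360))/2) ≈ 6.3592 (= sqrt(largest eigenvalue of A^T A))

||A||_2 = sigma_max(A) = sqrt(lambda_max(A^T A)). Form the symmetric matrix M = A^T A =
[[10, -14],
 [-14, 34]].
Its characteristic polynomial (trace, determinant of M give the coefficients) is
  p(λ) = det(λ I - M) = λ^2 - 44λ + 144.
For λ^2 - 44λ + 144 the discriminant is 1360. It is nonnegative but not a perfect square, so the roots are real and irrational: λ = (44 ± sqrt(1360))/2 ≈ 40.4391, 3.5609.
So the eigenvalues of A^T A are ≈ 3.5609, 40.4391 (all ≥ 0, as they must be for A^T A). The largest is λ_max = (44 + sqrt(1360))/2 ≈ 40.4391, hence ||A||_2 = sqrt(λ_max) = sqrt((44 + sqrt(1360))/2) ≈ 6.3592.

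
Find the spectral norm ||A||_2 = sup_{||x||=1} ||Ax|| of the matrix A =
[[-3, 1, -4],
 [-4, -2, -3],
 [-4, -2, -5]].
||A||_2 ≈ 9.6648 (= sqrt(largest eigenvalue of A^T A))

||A||_2 = sigma_max(A) = sqrt(lambda_max(A^T A)). Form the symmetric matrix M = A^T A =
[[41, 13, 44],
 [13, 9, 12],
 [44, 12, 50]].
Its characteristic polynomial (trace, sum of principal 2x2 minors, determinant of M give the coefficients) is
  p(λ) = det(λ I - M) = λ^3 - 100λ^2 + 620λ - 400.
No integer candidate from the rational root theorem (±divisors of 400) is a root, so the roots are irrational. The cubic discriminant is Δ = 1732768000 > 0, so there are three distinct real roots. p(0) = -400 and p(1) = 121 have opposite signs, so a root lies in (0, 1); Newton's method refines it to λ ≈ 0.7306. p(5) = 325 and p(6) = -64 have opposite signs, so a root lies in (5, 6); Newton's method refines it to λ ≈ 5.861. p(93) = -3283 and p(94) = 4864 have opposite signs, so a root lies in (93, 94); Newton's method refines it to λ ≈ 93.4083. Check (Vieta): the three roots sum to 100, matching tr M = 100.
So the eigenvalues of A^T A are ≈ 0.7306, 5.861, 93.4083 (all ≥ 0, as they must be for A^T A). The largest is λ_max ≈ 93.4083, hence ||A||_2 = sqrt(λ_max) ≈ 9.6648.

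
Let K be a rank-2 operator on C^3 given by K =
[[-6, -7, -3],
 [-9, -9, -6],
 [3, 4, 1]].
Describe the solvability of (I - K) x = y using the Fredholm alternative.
(I - K) is invertible (det(I - K) = 24 ≠ 0), so for every y in C^3 the equation (I - K) x = y has a unique solution.

K has rank 2 and factors as K = U V^T = u1 v1^T + u2 v2^T with u1 = (-1, 0, 1), v1 = (0, 1, -1), u2 = (2, 3, -1), v2 = (-3, -3, -2) (multiplying out reproduces the displayed K). The nonzero eigenvalues of U V^T coincide with those of the 2 x 2 matrix G = V^T U = [[v1·u1, v1·u2], [v2·u1, v2·u2]] = [[-1, 4], [1, -13]], and by the Sylvester determinant identity det(I_3 - U V^T) = det(I_2 - V^T U) = det([[2, -4], [-1, 14]]) = (2)(14) - (-4)(-1) = 24. (Direct check: I - K =
[[7, 7, 3],
 [9, 10, 6],
 [-3, -4, 0]]
has determinant 24.) The finite-dimensional Fredholm alternative says: either (I - K) is invertible, or ker(I - K) ≠ {0} and then range(I - K) = ker((I - K)^*)^⊥, with dim ker(I - K) = dim ker((I - K)^*). Since det(I - K) ≠ 0, 1 is not an eigenvalue of K and ker(I - K) = {0}, so we are in the first case: for every y there is a unique x = (I - K)^(-1) y. (Explicitly, by the Woodbury identity, (I - U V^T)^(-1) = I + U (I_2 - G)^(-1) V^T.)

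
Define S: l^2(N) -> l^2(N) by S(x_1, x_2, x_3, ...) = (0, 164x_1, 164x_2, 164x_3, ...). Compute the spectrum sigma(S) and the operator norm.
sigma(S) = closed disk {z in C : |z| ≤ 164}; ||S|| = 164

Note S = 164·U where U is the unit right shift (U x)_k = x_{k-1} (with x_0 := 0); so ||S|| = 164||U|| and sigma(S) = 164·sigma(U). ||S x||^2 = sum_{k≥1} |164x_k|^2 = 26896||x||^2, so ||S|| = 164 and sigma(S) ⊂ {|z| ≤ 164}. For any |lambda| < 164, the equation (S - lambda I) x = 0 forces x_1 = 0, then 164x_k = lambda x_{k+1} ⇒ x = 0, so S has no eigenvalues. But (S - lambda I) is not surjective for |lambda| < 164: solving (S - lambda I) x = e_1 would require x_n proportional to (lambda/164)^(-n), which is not in l^2. So every |lambda| < 164 lies in the residual spectrum. The boundary |lambda| = 164 is in the approximate point spectrum (the spectrum is closed). Hence sigma(S) is the closed disk of radius 164.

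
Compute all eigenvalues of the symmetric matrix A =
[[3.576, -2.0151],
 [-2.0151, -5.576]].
sigma(A) ≈ {-6, 4}

A is real symmetric, so its spectrum consists of real eigenvalues. Expanding the characteristic polynomial of the displayed matrix gives
  det(λ I - A) = p(λ) = λ^2 + (2)λ + (-24).
Solving p(λ) = 0 yields eigenvalues ≈ -6, 4. (A is shown rounded to 4 decimals, so these recover the underlying integer eigenvalues to within that precision.)
Verification: the trace of A = -2 equals the sum of eigenvalues -2, and det(A) ≈ -24.0004 matches the eigenvalue product -24.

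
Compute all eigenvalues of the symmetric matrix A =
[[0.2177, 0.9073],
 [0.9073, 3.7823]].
sigma(A) ≈ {0, 4}

A is real symmetric, so its spectrum consists of real eigenvalues. Expanding the characteristic polynomial of the displayed matrix gives
  det(λ I - A) = p(λ) = λ^2 + (-4)λ + (0).
Solving p(λ) = 0 yields eigenvalues ≈ 0, 4. (A is shown rounded to 4 decimals, so these recover the underlying integer eigenvalues to within that precision.)
Verification: the trace of A = 4 equals the sum of eigenvalues 4, and det(A) ≈ 0.0002 matches the eigenvalue product 0.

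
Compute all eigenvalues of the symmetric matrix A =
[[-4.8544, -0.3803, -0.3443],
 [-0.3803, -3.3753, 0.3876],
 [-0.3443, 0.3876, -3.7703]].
sigma(A) ≈ {-5, -4, -3}

A is real symmetric, so its spectrum consists of real eigenvalues. Expanding the characteristic polynomial of the displayed matrix gives
  det(λ I - A) = p(λ) = λ^3 + (12)λ^2 + (47)λ + (60).
Solving p(λ) = 0 yields eigenvalues ≈ -5, -4, -3. (A is shown rounded to 4 decimals, so these recover the underlying integer eigenvalues to within that precision.)
Verification: the trace of A = -12 equals the sum of eigenvalues -12, and det(A) ≈ -60.0004 matches the eigenvalue product -60.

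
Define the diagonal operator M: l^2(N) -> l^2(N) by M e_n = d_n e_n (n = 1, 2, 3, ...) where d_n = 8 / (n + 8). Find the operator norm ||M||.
||M|| = 8/9 (attained at n = 1)

For M diagonal, ||M|| = sup_n |d_n| = sup_n 8/(n + 8). This is positive and strictly decreasing in n, so the supremum is attained at n = 1: d_1 = 8/(1 + 8) = 8/9. Hence ||M|| = 8/9.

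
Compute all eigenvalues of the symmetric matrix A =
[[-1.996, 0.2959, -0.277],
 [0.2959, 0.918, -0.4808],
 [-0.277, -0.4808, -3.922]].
sigma(A) ≈ {-4, -2, 1}

A is real symmetric, so its spectrum consists of real eigenvalues. Expanding the characteristic polynomial of the displayed matrix gives
  det(λ I - A) = p(λ) = λ^3 + (5)λ^2 + (2)λ + (-8).
Solving p(λ) = 0 yields eigenvalues ≈ -4, -2, 1. (A is shown rounded to 4 decimals, so these recover the underlying integer eigenvalues to within that precision.)
Verification: the trace of A = -5 equals the sum of eigenvalues -5, and det(A) ≈ 7.9996 matches the eigenvalue product 8.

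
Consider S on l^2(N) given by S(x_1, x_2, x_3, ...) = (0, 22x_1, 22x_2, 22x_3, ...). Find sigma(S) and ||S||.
sigma(S) = closed disk {z in C : |z| ≤ 22}; ||S|| = 22

Note S = 22·U where U is the unit right shift (U x)_k = x_{k-1} (with x_0 := 0); so ||S|| = 22||U|| and sigma(S) = 22·sigma(U). ||S x||^2 = sum_{k≥1} |22x_k|^2 = 484||x||^2, so ||S|| = 22 and sigma(S) ⊂ {|z| ≤ 22}. For any |lambda| < 22, the equation (S - lambda I) x = 0 forces x_1 = 0, then 22x_k = lambda x_{k+1} ⇒ x = 0, so S has no eigenvalues. But (S - lambda I) is not surjective for |lambda| < 22: solving (S - lambda I) x = e_1 would require x_n proportional to (lambda/22)^(-n), which is not in l^2. So every |lambda| < 22 lies in the residual spectrum. The boundary |lambda| = 22 is in the approximate point spectrum (the spectrum is closed). Hence sigma(S) is the closed disk of radius 22.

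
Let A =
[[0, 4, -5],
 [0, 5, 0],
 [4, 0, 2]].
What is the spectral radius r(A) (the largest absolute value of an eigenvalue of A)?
r(A) = 5

The eigenvalues of A are the roots of its characteristic polynomial. With M = A (coefficients from the trace, the sum of principal 2x2 minors, and det A):
  p(λ) = det(λ I - M) = λ^3 - 7λ^2 + 30λ - 100.
By the rational root theorem any rational root is an integer divisor of 100. Testing λ = 5: p(5) = 125 - 175 + 150 - 100 = 0, so λ = 5 is a root. Dividing out (λ - 5) leaves p(λ) = (λ - 5)(λ^2 - 2λ + 20). For λ^2 - 2λ + 20 the discriminant is -76. It is negative, so the roots are the complex-conjugate pair λ = 1 ± (sqrt(76)/2) i ≈ 1 ± 4.3589i. For a conjugate pair the product of the roots equals the constant term, so |λ|^2 = 20 and |λ| = sqrt(20) ≈ 4.4721.
Thus the eigenvalues (to 4 decimals) are 1 ± 4.3589i (modulus 4.4721); 5 (modulus 5). The spectral radius is the largest modulus: r(A) = 5. (Cross-check: r(A) ≤ ||A||_2 ≈ 7.5139; equality holds whenever A is normal, though it can also hold for some non-normal A.)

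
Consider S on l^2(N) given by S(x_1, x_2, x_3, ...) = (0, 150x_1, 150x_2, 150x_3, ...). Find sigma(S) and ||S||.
sigma(S) = closed disk {z in C : |z| ≤ 150}; ||S|| = 150

Note S = 150·U where U is the unit right shift (U x)_k = x_{k-1} (with x_0 := 0); so ||S|| = 150||U|| and sigma(S) = 150·sigma(U). ||S x||^2 = sum_{k≥1} |150x_k|^2 = 22500||x||^2, so ||S|| = 150 and sigma(S) ⊂ {|z| ≤ 150}. For any |lambda| < 150, the equation (S - lambda I) x = 0 forces x_1 = 0, then 150x_k = lambda x_{k+1} ⇒ x = 0, so S has no eigenvalues. But (S - lambda I) is not surjective for |lambda| < 150: solving (S - lambda I) x = e_1 would require x_n proportional to (lambda/150)^(-n), which is not in l^2. So every |lambda| < 150 lies in the residual spectrum. The boundary |lambda| = 150 is in the approximate point spectrum (the spectrum is closed). Hence sigma(S) is the closed disk of radius 150.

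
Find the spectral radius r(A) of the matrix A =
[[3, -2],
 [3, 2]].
r(A) = sqrt(12) ≈ 3.4641

The eigenvalues of A are the roots of its characteristic polynomial. With M = A (coefficients from the trace and determinant):
  p(λ) = det(λ I - M) = λ^2 - 5λ + 12.
For λ^2 - 5λ + 12 the discriminant is -23. It is negative, so the roots are the complex-conjugate pair λ = 5/2 ± (sqrt(23)/2) i ≈ 2.5 ± 2.3979i. For a conjugate pair the product of the roots equals the constant term, so |λ|^2 = 12 and |λ| = sqrt(12) ≈ 3.4641.
Thus the eigenvalues (to 4 decimals) are 2.5 ± 2.3979i (modulus 3.4641). The spectral radius is the largest modulus: r(A) = sqrt(12) ≈ 3.4641. (Cross-check: r(A) ≤ ||A||_2 ≈ 4.2426; equality holds whenever A is normal, though it can also hold for some non-normal A.)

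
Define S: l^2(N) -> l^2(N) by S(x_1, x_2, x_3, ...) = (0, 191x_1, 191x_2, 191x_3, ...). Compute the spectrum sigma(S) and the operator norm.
sigma(S) = closed disk {z in C : |z| ≤ 191}; ||S|| = 191

Note S = 191·U where U is the unit right shift (U x)_k = x_{k-1} (with x_0 := 0); so ||S|| = 191||U|| and sigma(S) = 191·sigma(U). ||S x||^2 = sum_{k≥1} |191x_k|^2 = 36481||x||^2, so ||S|| = 191 and sigma(S) ⊂ {|z| ≤ 191}. For any |lambda| < 191, the equation (S - lambda I) x = 0 forces x_1 = 0, then 191x_k = lambda x_{k+1} ⇒ x = 0, so S has no eigenvalues. But (S - lambda I) is not surjective for |lambda| < 191: solving (S - lambda I) x = e_1 would require x_n proportional to (lambda/191)^(-n), which is not in l^2. So every |lambda| < 191 lies in the residual spectrum. The boundary |lambda| = 191 is in the approximate point spectrum (the spectrum is closed). Hence sigma(S) is the closed disk of radius 191.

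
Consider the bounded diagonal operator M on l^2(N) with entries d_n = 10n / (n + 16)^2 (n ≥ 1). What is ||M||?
||M|| = 5/32 (attained at n = 16)

For M diagonal, ||M|| = sup_n |d_n|. Treat f(x) = 10x / (x + 16)^2 for real x > 0. By the quotient rule, f'(x) = 10(16 - x)/(x + 16)^3, which is positive for x < 16 and negative for x > 16. So f has a unique maximum at x = 16, and since 16 is a positive integer, the supremum over n ≥ 1 is attained at n = 16: d_16 = 10·16/(16 + 16)^2 = 10·16/1024 = 5/32. Hence ||M|| = 5/32.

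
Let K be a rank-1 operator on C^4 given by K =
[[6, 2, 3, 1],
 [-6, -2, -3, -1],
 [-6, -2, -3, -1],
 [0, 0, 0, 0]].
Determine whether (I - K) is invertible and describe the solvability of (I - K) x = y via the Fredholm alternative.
(I - K) is singular (det(I - K) = 0, i.e. 1 ∈ sigma(K)). (I - K) x = y is solvable iff y ⊥ ker((I - K)^*) = span{(6, 2, 3, 1)}, i.e. iff 6y_1 + 2y_2 + 3y_3 + y_4 = 0. When solvable, the solutions are x = y + c·(1, -1, -1, 0), c arbitrary (ker(I - K) = span{(1, -1, -1, 0)}, dimension 1).

K has rank 1, so it is an outer product K = u v^T: every row of K is a multiple of one row vector. Reading off the entries, u = (1, -1, -1, 0) and v = (6, 2, 3, 1) (row i of K equals u_i·v^T). A rank-one matrix u v^T satisfies K u = u (v·u) and kills the (3)-dimensional subspace v^⊥, so its characteristic polynomial is lambda^3 (lambda - v·u) with v·u = tr K = 1. Hence the eigenvalues of I - K are 1 (multiplicity 3) and 1 - (1) = 0, so det(I - K) = 0. (Direct check: I - K =
[[-5, -2, -3, -1],
 [6, 3, 3, 1],
 [6, 2, 4, 1],
 [0, 0, 0, 1]]
has determinant 0.) So 1 is an eigenvalue of K and (I - K) is not invertible. The finite-dimensional Fredholm alternative says: either (I - K) is invertible, or ker(I - K) ≠ {0} and then range(I - K) = ker((I - K)^*)^⊥, with dim ker(I - K) = dim ker((I - K)^*). We are in the second case, so we need both kernels. Kernel of I - K: (I - K) u = u - u (v·u) = u - u = 0, so ker(I - K) = span{u} = span{(1, -1, -1, 0)} (it is exactly 1-dimensional because rank(I - K) = 3). Kernel of the adjoint: K is real, so (I - K)^* = I - K^T = I - v u^T, and (I - v u^T) v = v - v (u·v) = 0; hence ker((I - K)^*) = span{v} = span{(6, 2, 3, 1)}. Therefore (I - K) x = y is solvable iff <y, v> = 0, i.e. iff 6y_1 + 2y_2 + 3y_3 + y_4 = 0. When this holds, K y = u (v·y) = 0, so (I - K) y = y and x = y is a particular solution; the full solution set is the line x = y + c·u = y + c·(1, -1, -1, 0), c ∈ C.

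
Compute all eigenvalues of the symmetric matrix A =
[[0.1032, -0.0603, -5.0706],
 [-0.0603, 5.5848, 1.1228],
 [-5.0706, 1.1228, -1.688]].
sigma(A) ≈ {-6, 4, 6}

A is real symmetric, so its spectrum consists of real eigenvalues. Expanding the characteristic polynomial of the displayed matrix gives
  det(λ I - A) = p(λ) = λ^3 + (-4)λ^2 + (-36)λ + (144).
Solving p(λ) = 0 yields eigenvalues ≈ -6, 4, 6. (A is shown rounded to 4 decimals, so these recover the underlying integer eigenvalues to within that precision.)
Verification: the trace of A = 4 equals the sum of eigenvalues 4, and det(A) ≈ -144.0009 matches the eigenvalue product -144.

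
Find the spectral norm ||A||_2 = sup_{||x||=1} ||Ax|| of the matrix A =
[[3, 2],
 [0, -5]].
||A||_2 = sqrt((38 + sqrt(544))/2) ≈ 5.5373 (= sqrt(largest eigenvalue of A^T A))

||A||_2 = sigma_max(A) = sqrt(lambda_max(A^T A)). Form the symmetric matrix M = A^T A =
[[9, 6],
 [6, 29]].
Its characteristic polynomial (trace, determinant of M give the coefficients) is
  p(λ) = det(λ I - M) = λ^2 - 38λ + 225.
For λ^2 - 38λ + 225 the discriminant is 544. It is nonnegative but not a perfect square, so the roots are real and irrational: λ = (38 ± sqrt(544))/2 ≈ 30.6619, 7.3381.
So the eigenvalues of A^T A are ≈ 7.3381, 30.6619 (all ≥ 0, as they must be for A^T A). The largest is λ_max = (38 + sqrt(544))/2 ≈ 30.6619, hence ||A||_2 = sqrt(λ_max) = sqrt((38 + sqrt(544))/2) ≈ 5.5373.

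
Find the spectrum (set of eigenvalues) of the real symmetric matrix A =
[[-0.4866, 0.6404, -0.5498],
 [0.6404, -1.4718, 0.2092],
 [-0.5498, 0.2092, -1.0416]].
sigma(A) ≈ {-2, -1, 0}

A is real symmetric, so its spectrum consists of real eigenvalues. Expanding the characteristic polynomial of the displayed matrix gives
  det(λ I - A) = p(λ) = λ^3 + (3)λ^2 + (2)λ + (0).
Solving p(λ) = 0 yields eigenvalues ≈ -2, -1, 0. (A is shown rounded to 4 decimals, so these recover the underlying integer eigenvalues to within that precision.)
Verification: the trace of A = -3 equals the sum of eigenvalues -3, and det(A) ≈ 0.0001 matches the eigenvalue product 0.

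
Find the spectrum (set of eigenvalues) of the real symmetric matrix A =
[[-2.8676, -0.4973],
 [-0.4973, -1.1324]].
sigma(A) ≈ {-3, -1}

A is real symmetric, so its spectrum consists of real eigenvalues. Expanding the characteristic polynomial of the displayed matrix gives
  det(λ I - A) = p(λ) = λ^2 + (4)λ + (3).
Solving p(λ) = 0 yields eigenvalues ≈ -3, -1. (A is shown rounded to 4 decimals, so these recover the underlying integer eigenvalues to within that precision.)
Verification: the trace of A = -4 equals the sum of eigenvalues -4, and det(A) ≈ 3.0000 matches the eigenvalue product 3.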